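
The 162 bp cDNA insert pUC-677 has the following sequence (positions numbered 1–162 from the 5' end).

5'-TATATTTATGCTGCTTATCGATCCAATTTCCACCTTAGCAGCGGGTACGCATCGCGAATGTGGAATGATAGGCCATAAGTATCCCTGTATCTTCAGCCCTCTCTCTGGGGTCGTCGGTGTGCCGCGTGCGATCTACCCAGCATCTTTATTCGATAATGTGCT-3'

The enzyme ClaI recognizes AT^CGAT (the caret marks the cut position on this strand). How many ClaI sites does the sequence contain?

1

ATCGAT occurs starting at position 17.
ClaI cuts at 1 site.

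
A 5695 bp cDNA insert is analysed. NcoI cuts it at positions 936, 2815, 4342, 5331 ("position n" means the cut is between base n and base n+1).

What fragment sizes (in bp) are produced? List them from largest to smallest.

1879, 1527, 989, 936, 364 bp

Linear molecule, 4 cuts → 5 fragments:
  936 − 0 = 936 bp
  2815 − 936 = 1879 bp
  4342 − 2815 = 1527 bp
  5331 − 4342 = 989 bp
  5695 − 5331 = 364 bp
Sorted largest to smallest: 1879, 1527, 989, 936, 364 bp.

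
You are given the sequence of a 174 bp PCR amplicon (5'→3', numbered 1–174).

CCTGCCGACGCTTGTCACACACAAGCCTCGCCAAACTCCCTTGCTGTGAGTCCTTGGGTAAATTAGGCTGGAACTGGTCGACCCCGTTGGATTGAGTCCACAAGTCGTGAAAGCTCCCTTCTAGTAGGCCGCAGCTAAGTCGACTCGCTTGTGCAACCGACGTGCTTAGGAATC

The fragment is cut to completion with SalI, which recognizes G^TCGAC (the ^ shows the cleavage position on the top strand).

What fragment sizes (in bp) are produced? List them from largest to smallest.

77, 62, 35 bp

SalI sites (GTCGAC) start at positions 77, 139.
SalI cuts after the first base of each site, so after positions 77, 139.
Linear molecule, 2 cuts → 3 fragments:
  1–77 → 77 bp
  78–139 → 62 bp
  140–174 → 35 bp
Sorted largest to smallest: 77, 62, 35 bp.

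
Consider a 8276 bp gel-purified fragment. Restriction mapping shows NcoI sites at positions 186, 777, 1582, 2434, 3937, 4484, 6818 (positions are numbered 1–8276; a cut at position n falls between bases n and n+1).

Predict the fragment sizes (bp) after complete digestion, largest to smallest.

2334, 1503, 1458, 852, 805, 591, 547, 186 bp

Linear molecule, 7 cuts → 8 fragments:
  186 − 0 = 186 bp
  777 − 186 = 591 bp
  1582 − 777 = 805 bp
  2434 − 1582 = 852 bp
  3937 − 2434 = 1503 bp
  4484 − 3937 = 547 bp
  6818 − 4484 = 2334 bp
  8276 − 6818 = 1458 bp
Sorted largest to smallest: 2334, 1503, 1458, 852, 805, 591, 547, 186 bp.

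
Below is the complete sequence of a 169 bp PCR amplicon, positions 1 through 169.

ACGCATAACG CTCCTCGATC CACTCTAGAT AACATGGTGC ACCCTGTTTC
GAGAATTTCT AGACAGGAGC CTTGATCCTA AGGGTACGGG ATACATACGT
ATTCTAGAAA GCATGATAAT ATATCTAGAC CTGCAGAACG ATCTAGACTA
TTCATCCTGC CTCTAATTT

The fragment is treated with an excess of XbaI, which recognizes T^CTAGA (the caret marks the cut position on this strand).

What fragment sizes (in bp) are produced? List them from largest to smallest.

45, 34, 27, 24, 21, 18 bp

XbaI sites (TCTAGA) start at positions 24, 58, 103, 124, 142.
XbaI cuts after the first base of each site, so after positions 24, 58, 103, 124, 142.
Linear molecule, 5 cuts → 6 fragments:
  1–24 → 24 bp
  25–58 → 34 bp
  59–103 → 45 bp
  104–124 → 21 bp
  125–142 → 18 bp
  143–169 → 27 bp
Sorted largest to smallest: 45, 34, 27, 24, 21, 18 bp.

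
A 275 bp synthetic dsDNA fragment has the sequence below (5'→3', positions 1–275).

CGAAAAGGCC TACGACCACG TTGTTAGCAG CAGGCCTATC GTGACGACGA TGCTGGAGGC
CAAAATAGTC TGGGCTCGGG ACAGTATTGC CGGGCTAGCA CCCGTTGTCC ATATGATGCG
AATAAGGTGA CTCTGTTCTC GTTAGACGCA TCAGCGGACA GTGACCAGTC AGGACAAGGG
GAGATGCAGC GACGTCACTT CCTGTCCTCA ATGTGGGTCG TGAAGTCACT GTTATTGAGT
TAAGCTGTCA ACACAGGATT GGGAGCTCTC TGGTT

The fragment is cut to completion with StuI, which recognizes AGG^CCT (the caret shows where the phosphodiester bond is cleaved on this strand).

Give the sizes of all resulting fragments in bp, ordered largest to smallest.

StuI sites (AGGCCT) start at positions 6, 32.
StuI cuts after base 3 of each site, so after positions 8, 34.
Linear molecule, 2 cuts → 3 fragments:
  1–8 → 8 bp
  9–34 → 26 bp
  35–275 → 241 bp
Sorted largest to smallest: 241, 26, 8 bp.

241, 26, 8 bp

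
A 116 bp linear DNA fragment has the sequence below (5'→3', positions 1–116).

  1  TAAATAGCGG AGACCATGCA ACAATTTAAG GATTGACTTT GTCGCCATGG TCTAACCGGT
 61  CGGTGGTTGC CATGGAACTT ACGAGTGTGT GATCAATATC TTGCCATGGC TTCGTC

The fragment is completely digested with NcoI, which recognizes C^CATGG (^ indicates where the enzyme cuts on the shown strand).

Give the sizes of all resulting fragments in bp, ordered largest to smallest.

NcoI sites (CCATGG) start at positions 45, 70, 104.
NcoI cuts after the first base of each site, so after positions 45, 70, 104.
Linear molecule, 3 cuts → 4 fragments:
  1–45 → 45 bp
  46–70 → 25 bp
  71–104 → 34 bp
  105–116 → 12 bp
Sorted largest to smallest: 45, 34, 25, 12 bp.

45, 34, 25, 12 bp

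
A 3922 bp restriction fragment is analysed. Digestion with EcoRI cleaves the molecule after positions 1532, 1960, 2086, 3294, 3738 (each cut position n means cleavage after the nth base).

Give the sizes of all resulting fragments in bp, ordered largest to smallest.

1532, 1208, 444, 428, 184, 126 bp

Linear molecule, 5 cuts → 6 fragments:
  1532 − 0 = 1532 bp
  1960 − 1532 = 428 bp
  2086 − 1960 = 126 bp
  3294 − 2086 = 1208 bp
  3738 − 3294 = 444 bp
  3922 − 3738 = 184 bp
Sorted largest to smallest: 1532, 1208, 444, 428, 184, 126 bp.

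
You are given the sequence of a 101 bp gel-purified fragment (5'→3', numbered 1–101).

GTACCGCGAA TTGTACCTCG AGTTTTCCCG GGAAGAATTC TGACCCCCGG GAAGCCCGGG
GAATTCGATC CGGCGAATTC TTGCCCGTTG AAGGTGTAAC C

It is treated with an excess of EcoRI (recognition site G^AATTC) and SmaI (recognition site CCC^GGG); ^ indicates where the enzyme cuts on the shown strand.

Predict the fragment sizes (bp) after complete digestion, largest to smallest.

EcoRI sites (GAATTC) start at positions 35, 61, 75.
EcoRI cuts after the first base of each site, so after positions 35, 61, 75.
SmaI sites (CCCGGG) start at positions 27, 46, 55.
SmaI cuts after base 3 of each site, so after positions 29, 48, 57.
Combined cut positions: 29, 35, 48, 57, 61, 75.
Linear molecule, 6 cuts → 7 fragments:
  1–29 → 29 bp
  30–35 → 6 bp
  36–48 → 13 bp
  49–57 → 9 bp
  58–61 → 4 bp
  62–75 → 14 bp
  76–101 → 26 bp
Sorted largest to smallest: 29, 26, 14, 13, 9, 6, 4 bp.

29, 26, 14, 13, 9, 6, 4 bp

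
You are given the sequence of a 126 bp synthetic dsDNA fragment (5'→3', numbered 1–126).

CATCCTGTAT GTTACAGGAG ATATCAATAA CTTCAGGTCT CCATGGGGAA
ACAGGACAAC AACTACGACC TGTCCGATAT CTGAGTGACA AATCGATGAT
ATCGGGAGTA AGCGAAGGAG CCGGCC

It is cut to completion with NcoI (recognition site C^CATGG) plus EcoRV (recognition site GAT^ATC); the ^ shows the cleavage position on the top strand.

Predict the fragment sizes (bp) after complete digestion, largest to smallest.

The NcoI site (CCATGG) starts at position 41.
NcoI cuts after the first base of each site, so after position 41.
EcoRV sites (GATATC) start at positions 20, 76, 98.
EcoRV cuts after base 3 of each site, so after positions 22, 78, 100.
Combined cut positions: 22, 41, 78, 100.
Linear molecule, 4 cuts → 5 fragments:
  1–22 → 22 bp
  23–41 → 19 bp
  42–78 → 37 bp
  79–100 → 22 bp
  101–126 → 26 bp
Sorted largest to smallest: 37, 26, 22, 22, 19 bp.

37, 26, 22, 22, 19 bp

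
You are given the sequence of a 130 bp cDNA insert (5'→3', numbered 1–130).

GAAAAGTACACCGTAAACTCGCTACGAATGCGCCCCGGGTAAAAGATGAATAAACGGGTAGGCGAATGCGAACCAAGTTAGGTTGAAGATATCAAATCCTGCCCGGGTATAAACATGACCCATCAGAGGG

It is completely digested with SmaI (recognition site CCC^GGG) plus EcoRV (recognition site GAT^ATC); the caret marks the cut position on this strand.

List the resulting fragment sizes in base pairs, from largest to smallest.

SmaI sites (CCCGGG) start at positions 34, 102.
SmaI cuts after base 3 of each site, so after positions 36, 104.
The EcoRV site (GATATC) starts at position 88.
EcoRV cuts after base 3 of each site, so after position 90.
Combined cut positions: 36, 90, 104.
Linear molecule, 3 cuts → 4 fragments:
  1–36 → 36 bp
  37–90 → 54 bp
  91–104 → 14 bp
  105–130 → 26 bp
Sorted largest to smallest: 54, 36, 26, 14 bp.

54, 36, 26, 14 bp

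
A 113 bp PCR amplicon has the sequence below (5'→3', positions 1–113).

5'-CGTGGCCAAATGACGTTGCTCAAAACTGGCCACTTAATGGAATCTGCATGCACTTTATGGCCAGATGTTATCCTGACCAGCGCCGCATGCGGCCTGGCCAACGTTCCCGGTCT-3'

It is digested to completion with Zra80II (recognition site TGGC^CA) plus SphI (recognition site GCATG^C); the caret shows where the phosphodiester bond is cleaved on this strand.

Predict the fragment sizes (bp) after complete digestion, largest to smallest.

Zra80II sites (TGGCCA) start at positions 3, 27, 58, 95.
Zra80II cuts after base 4 of each site, so after positions 6, 30, 61, 98.
SphI sites (GCATGC) start at positions 46, 85.
SphI cuts after base 5 of each site (before the last base), so after positions 50, 89.
Combined cut positions: 6, 30, 50, 61, 89, 98.
Linear molecule, 6 cuts → 7 fragments:
  1–6 → 6 bp
  7–30 → 24 bp
  31–50 → 20 bp
  51–61 → 11 bp
  62–89 → 28 bp
  90–98 → 9 bp
  99–113 → 15 bp
Sorted largest to smallest: 28, 24, 20, 15, 11, 9, 6 bp.

28, 24, 20, 15, 11, 9, 6 bp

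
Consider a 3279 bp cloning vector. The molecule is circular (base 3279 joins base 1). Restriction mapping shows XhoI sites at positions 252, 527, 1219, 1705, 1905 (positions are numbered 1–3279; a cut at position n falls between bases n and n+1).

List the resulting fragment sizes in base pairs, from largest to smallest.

Circular molecule, 5 cuts → 5 fragments:
  527 − 252 = 275 bp
  1219 − 527 = 692 bp
  1705 − 1219 = 486 bp
  1905 − 1705 = 200 bp
  wrap: 3279 − 1905 + 252 = 1626 bp
Sorted largest to smallest: 1626, 692, 486, 275, 200 bp.

1626, 692, 486, 275, 200 bp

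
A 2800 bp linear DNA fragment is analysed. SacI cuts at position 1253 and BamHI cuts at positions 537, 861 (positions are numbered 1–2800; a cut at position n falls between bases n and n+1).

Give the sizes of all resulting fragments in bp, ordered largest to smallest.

1547, 537, 392, 324 bp

Combined cut positions (sorted): 537, 861, 1253.
Linear molecule, 3 cuts → 4 fragments:
  537 − 0 = 537 bp
  861 − 537 = 324 bp
  1253 − 861 = 392 bp
  2800 − 1253 = 1547 bp
Sorted largest to smallest: 1547, 537, 392, 324 bp.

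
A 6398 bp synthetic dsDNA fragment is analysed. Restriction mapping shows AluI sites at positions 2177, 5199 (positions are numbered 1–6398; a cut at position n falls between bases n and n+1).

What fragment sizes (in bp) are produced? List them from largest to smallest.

3022, 2177, 1199 bp

Linear molecule, 2 cuts → 3 fragments:
  2177 − 0 = 2177 bp
  5199 − 2177 = 3022 bp
  6398 − 5199 = 1199 bp
Sorted largest to smallest: 3022, 2177, 1199 bp.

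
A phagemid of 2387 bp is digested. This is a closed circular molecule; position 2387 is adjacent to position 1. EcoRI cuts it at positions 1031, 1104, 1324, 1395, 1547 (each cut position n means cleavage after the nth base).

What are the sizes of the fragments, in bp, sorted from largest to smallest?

Circular molecule, 5 cuts → 5 fragments:
  1104 − 1031 = 73 bp
  1324 − 1104 = 220 bp
  1395 − 1324 = 71 bp
  1547 − 1395 = 152 bp
  wrap: 2387 − 1547 + 1031 = 1871 bp
Sorted largest to smallest: 1871, 220, 152, 73, 71 bp.

1871, 220, 152, 73, 71 bp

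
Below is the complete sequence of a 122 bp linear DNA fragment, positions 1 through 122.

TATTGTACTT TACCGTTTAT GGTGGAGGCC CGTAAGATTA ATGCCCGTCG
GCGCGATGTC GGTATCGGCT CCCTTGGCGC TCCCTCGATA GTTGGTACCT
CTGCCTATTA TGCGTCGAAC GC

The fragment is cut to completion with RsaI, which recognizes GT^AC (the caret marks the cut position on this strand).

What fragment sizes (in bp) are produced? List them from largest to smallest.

90, 26, 6 bp

RsaI sites (GTAC) start at positions 5, 95.
RsaI cuts after base 2 of each site, so after positions 6, 96.
Linear molecule, 2 cuts → 3 fragments:
  1–6 → 6 bp
  7–96 → 90 bp
  97–122 → 26 bp
Sorted largest to smallest: 90, 26, 6 bp.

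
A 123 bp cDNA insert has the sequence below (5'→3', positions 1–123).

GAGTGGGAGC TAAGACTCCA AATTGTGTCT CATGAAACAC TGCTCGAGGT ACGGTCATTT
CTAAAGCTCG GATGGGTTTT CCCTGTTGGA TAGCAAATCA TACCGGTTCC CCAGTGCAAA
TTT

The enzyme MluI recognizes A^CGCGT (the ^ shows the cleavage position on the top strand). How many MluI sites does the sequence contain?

No occurrence of ACGCGT is present in the sequence.
MluI does not cut: 0 sites.

0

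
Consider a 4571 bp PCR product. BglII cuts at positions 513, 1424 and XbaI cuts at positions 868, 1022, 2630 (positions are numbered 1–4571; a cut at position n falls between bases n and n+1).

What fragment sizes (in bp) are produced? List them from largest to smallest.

Combined cut positions (sorted): 513, 868, 1022, 1424, 2630.
Linear molecule, 5 cuts → 6 fragments:
  513 − 0 = 513 bp
  868 − 513 = 355 bp
  1022 − 868 = 154 bp
  1424 − 1022 = 402 bp
  2630 − 1424 = 1206 bp
  4571 − 2630 = 1941 bp
Sorted largest to smallest: 1941, 1206, 513, 402, 355, 154 bp.

1941, 1206, 513, 402, 355, 154 bp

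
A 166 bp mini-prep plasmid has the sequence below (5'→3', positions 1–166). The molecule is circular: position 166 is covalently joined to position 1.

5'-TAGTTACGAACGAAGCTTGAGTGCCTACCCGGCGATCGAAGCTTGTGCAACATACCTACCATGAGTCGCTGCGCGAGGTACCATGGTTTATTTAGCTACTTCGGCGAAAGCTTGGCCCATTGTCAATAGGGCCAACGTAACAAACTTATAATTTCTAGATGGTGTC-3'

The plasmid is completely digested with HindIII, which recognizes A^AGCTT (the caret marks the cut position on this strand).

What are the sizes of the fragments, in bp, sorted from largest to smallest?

71, 69, 26 bp

HindIII sites (AAGCTT) start at positions 13, 39, 108.
HindIII cuts after the first base of each site, so after positions 13, 39, 108.
Circular molecule, 3 cuts → 3 fragments:
  14–39 → 26 bp
  40–108 → 69 bp
  109–166 then 1–13 → 58 + 13 = 71 bp
Sorted largest to smallest: 71, 69, 26 bp.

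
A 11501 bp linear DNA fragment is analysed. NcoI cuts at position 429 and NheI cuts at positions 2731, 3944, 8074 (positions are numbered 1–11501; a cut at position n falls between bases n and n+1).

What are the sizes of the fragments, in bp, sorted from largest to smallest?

Combined cut positions (sorted): 429, 2731, 3944, 8074.
Linear molecule, 4 cuts → 5 fragments:
  429 − 0 = 429 bp
  2731 − 429 = 2302 bp
  3944 − 2731 = 1213 bp
  8074 − 3944 = 4130 bp
  11501 − 8074 = 3427 bp
Sorted largest to smallest: 4130, 3427, 2302, 1213, 429 bp.

4130, 3427, 2302, 1213, 429 bp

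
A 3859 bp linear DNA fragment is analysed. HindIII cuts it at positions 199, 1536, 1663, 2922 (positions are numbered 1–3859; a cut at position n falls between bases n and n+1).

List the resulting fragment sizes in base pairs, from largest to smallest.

1337, 1259, 937, 199, 127 bp

Linear molecule, 4 cuts → 5 fragments:
  199 − 0 = 199 bp
  1536 − 199 = 1337 bp
  1663 − 1536 = 127 bp
  2922 − 1663 = 1259 bp
  3859 − 2922 = 937 bp
Sorted largest to smallest: 1337, 1259, 937, 199, 127 bp.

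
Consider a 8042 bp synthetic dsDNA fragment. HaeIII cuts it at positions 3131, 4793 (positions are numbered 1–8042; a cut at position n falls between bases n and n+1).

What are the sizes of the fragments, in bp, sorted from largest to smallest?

3249, 3131, 1662 bp

Linear molecule, 2 cuts → 3 fragments:
  3131 − 0 = 3131 bp
  4793 − 3131 = 1662 bp
  8042 − 4793 = 3249 bp
Sorted largest to smallest: 3249, 3131, 1662 bp.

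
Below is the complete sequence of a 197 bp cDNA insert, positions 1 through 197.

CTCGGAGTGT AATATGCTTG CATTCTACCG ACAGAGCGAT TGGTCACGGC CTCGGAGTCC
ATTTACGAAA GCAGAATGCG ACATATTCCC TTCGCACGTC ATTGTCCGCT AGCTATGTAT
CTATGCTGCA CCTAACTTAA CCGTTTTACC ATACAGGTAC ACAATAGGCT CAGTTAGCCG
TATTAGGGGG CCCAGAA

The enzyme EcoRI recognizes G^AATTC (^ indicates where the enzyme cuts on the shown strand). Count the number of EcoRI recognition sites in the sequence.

0

No occurrence of GAATTC is present in the sequence.
EcoRI does not cut: 0 sites.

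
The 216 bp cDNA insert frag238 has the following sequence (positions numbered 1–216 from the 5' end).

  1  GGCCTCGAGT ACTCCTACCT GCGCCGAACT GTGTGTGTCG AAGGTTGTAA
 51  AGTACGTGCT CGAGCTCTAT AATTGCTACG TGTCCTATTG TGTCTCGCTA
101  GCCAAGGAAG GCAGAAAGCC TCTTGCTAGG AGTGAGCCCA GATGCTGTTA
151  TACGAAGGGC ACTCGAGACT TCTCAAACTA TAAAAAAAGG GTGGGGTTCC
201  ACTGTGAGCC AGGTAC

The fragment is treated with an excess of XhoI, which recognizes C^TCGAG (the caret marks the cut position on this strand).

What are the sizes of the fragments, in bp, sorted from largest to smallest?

103, 55, 54, 4 bp

XhoI sites (CTCGAG) start at positions 4, 59, 162.
XhoI cuts after the first base of each site, so after positions 4, 59, 162.
Linear molecule, 3 cuts → 4 fragments:
  1–4 → 4 bp
  5–59 → 55 bp
  60–162 → 103 bp
  163–216 → 54 bp
Sorted largest to smallest: 103, 55, 54, 4 bp.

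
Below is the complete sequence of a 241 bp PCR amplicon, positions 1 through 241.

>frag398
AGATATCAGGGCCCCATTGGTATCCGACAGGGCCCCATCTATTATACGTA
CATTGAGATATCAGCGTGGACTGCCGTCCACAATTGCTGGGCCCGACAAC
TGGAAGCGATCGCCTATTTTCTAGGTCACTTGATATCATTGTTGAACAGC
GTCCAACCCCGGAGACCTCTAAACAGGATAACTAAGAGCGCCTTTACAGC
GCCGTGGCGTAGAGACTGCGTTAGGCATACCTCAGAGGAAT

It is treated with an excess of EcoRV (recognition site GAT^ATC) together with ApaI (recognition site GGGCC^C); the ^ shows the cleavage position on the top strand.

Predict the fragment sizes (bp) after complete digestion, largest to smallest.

EcoRV sites (GATATC) start at positions 2, 57, 132.
EcoRV cuts after base 3 of each site, so after positions 4, 59, 134.
ApaI sites (GGGCCC) start at positions 9, 30, 89.
ApaI cuts after base 5 of each site (before the last base), so after positions 13, 34, 93.
Combined cut positions: 4, 13, 34, 59, 93, 134.
Linear molecule, 6 cuts → 7 fragments:
  1–4 → 4 bp
  5–13 → 9 bp
  14–34 → 21 bp
  35–59 → 25 bp
  60–93 → 34 bp
  94–134 → 41 bp
  135–241 → 107 bp
Sorted largest to smallest: 107, 41, 34, 25, 21, 9, 4 bp.

107, 41, 34, 25, 21, 9, 4 bp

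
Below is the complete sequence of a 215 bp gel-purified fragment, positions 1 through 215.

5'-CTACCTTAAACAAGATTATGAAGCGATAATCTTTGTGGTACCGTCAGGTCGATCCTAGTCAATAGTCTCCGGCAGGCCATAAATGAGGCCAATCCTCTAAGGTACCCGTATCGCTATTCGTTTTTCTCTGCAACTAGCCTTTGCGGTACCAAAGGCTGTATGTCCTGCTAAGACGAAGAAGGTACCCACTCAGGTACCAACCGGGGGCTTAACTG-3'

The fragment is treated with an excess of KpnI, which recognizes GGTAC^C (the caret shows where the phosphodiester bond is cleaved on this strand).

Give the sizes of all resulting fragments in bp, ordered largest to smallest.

64, 44, 41, 36, 18, 12 bp

KpnI sites (GGTACC) start at positions 37, 101, 145, 181, 193.
KpnI cuts after base 5 of each site (before the last base), so after positions 41, 105, 149, 185, 197.
Linear molecule, 5 cuts → 6 fragments:
  1–41 → 41 bp
  42–105 → 64 bp
  106–149 → 44 bp
  150–185 → 36 bp
  186–197 → 12 bp
  198–215 → 18 bp
Sorted largest to smallest: 64, 44, 41, 36, 18, 12 bp.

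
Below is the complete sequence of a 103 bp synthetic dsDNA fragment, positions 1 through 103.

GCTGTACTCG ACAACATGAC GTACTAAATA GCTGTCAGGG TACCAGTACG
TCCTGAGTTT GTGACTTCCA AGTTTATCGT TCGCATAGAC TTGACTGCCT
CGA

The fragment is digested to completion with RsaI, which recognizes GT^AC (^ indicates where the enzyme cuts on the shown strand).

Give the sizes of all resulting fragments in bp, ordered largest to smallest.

56, 19, 17, 6, 5 bp

RsaI sites (GTAC) start at positions 4, 21, 40, 46.
RsaI cuts after base 2 of each site, so after positions 5, 22, 41, 47.
Linear molecule, 4 cuts → 5 fragments:
  1–5 → 5 bp
  6–22 → 17 bp
  23–41 → 19 bp
  42–47 → 6 bp
  48–103 → 56 bp
Sorted largest to smallest: 56, 19, 17, 6, 5 bp.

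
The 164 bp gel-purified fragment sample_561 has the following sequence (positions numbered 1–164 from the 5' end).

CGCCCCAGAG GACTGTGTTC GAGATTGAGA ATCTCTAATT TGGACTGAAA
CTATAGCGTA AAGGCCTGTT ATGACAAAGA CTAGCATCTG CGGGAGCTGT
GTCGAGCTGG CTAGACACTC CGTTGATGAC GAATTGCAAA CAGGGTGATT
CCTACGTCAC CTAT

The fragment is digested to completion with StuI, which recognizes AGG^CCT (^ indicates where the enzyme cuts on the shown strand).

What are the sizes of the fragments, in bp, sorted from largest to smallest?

The StuI site (AGGCCT) starts at position 62.
StuI cuts after base 3 of each site, so after position 64.
Linear molecule, 1 cut → 2 fragments:
  1–64 → 64 bp
  65–164 → 100 bp
Sorted largest to smallest: 100, 64 bp.

100, 64 bp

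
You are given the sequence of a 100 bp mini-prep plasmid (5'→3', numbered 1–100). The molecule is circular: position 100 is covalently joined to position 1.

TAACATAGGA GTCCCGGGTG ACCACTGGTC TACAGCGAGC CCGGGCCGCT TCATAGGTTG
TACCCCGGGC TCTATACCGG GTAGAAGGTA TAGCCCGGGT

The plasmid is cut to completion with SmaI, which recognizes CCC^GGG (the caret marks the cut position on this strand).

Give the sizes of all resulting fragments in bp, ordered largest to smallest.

SmaI sites (CCCGGG) start at positions 13, 40, 64, 94.
SmaI cuts after base 3 of each site, so after positions 15, 42, 66, 96.
Circular molecule, 4 cuts → 4 fragments:
  16–42 → 27 bp
  43–66 → 24 bp
  67–96 → 30 bp
  97–100 then 1–15 → 4 + 15 = 19 bp
Sorted largest to smallest: 30, 27, 24, 19 bp.

30, 27, 24, 19 bp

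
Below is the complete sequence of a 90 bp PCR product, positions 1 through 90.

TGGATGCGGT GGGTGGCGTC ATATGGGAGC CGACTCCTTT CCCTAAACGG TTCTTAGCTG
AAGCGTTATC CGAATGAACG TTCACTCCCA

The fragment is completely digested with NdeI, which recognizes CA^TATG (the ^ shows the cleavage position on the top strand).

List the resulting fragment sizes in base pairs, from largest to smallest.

The NdeI site (CATATG) starts at position 20.
NdeI cuts after base 2 of each site, so after position 21.
Linear molecule, 1 cut → 2 fragments:
  1–21 → 21 bp
  22–90 → 69 bp
Sorted largest to smallest: 69, 21 bp.

69, 21 bp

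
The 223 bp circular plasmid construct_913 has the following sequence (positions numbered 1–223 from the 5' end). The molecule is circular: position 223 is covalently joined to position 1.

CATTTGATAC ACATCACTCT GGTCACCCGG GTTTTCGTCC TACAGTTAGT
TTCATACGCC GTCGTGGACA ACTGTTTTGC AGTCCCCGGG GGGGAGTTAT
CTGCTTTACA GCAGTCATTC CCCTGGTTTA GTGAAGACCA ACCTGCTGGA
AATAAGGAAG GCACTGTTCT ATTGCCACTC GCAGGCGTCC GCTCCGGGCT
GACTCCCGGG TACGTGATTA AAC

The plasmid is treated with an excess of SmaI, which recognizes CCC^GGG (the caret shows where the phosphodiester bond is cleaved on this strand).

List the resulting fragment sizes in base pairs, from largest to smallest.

120, 59, 44 bp

SmaI sites (CCCGGG) start at positions 26, 85, 205.
SmaI cuts after base 3 of each site, so after positions 28, 87, 207.
Circular molecule, 3 cuts → 3 fragments:
  29–87 → 59 bp
  88–207 → 120 bp
  208–223 then 1–28 → 16 + 28 = 44 bp
Sorted largest to smallest: 120, 59, 44 bp.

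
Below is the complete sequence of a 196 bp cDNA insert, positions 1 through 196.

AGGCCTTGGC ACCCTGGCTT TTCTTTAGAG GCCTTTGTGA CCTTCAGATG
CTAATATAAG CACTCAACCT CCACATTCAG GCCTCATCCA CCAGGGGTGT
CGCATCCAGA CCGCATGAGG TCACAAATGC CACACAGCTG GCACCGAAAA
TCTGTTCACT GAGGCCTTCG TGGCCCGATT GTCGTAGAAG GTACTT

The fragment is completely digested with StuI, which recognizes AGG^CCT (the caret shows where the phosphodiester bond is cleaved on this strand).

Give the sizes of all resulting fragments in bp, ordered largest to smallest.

StuI sites (AGGCCT) start at positions 1, 29, 79, 162.
StuI cuts after base 3 of each site, so after positions 3, 31, 81, 164.
Linear molecule, 4 cuts → 5 fragments:
  1–3 → 3 bp
  4–31 → 28 bp
  32–81 → 50 bp
  82–164 → 83 bp
  165–196 → 32 bp
Sorted largest to smallest: 83, 50, 32, 28, 3 bp.

83, 50, 32, 28, 3 bp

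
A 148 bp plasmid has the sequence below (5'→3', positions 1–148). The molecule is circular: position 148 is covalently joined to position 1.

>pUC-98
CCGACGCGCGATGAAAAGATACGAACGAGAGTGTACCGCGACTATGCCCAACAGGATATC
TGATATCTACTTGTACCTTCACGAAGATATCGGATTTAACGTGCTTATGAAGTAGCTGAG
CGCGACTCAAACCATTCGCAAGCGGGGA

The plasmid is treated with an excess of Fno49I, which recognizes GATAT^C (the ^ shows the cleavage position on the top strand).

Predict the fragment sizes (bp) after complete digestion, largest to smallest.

Fno49I sites (GATATC) start at positions 55, 62, 86.
Fno49I cuts after base 5 of each site (before the last base), so after positions 59, 66, 90.
Circular molecule, 3 cuts → 3 fragments:
  60–66 → 7 bp
  67–90 → 24 bp
  91–148 then 1–59 → 58 + 59 = 117 bp
Sorted largest to smallest: 117, 24, 7 bp.

117, 24, 7 bp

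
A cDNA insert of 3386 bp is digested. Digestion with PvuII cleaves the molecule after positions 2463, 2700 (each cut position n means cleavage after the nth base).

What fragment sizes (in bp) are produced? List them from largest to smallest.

Linear molecule, 2 cuts → 3 fragments:
  2463 − 0 = 2463 bp
  2700 − 2463 = 237 bp
  3386 − 2700 = 686 bp
Sorted largest to smallest: 2463, 686, 237 bp.

2463, 686, 237 bp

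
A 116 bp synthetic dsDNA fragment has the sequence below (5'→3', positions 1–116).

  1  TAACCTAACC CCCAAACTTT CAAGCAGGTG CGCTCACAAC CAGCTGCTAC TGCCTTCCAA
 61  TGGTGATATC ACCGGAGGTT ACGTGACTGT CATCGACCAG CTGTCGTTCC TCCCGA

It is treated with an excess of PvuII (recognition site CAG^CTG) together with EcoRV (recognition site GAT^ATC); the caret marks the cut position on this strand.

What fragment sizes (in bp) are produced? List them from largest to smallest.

PvuII sites (CAGCTG) start at positions 41, 98.
PvuII cuts after base 3 of each site, so after positions 43, 100.
The EcoRV site (GATATC) starts at position 65.
EcoRV cuts after base 3 of each site, so after position 67.
Combined cut positions: 43, 67, 100.
Linear molecule, 3 cuts → 4 fragments:
  1–43 → 43 bp
  44–67 → 24 bp
  68–100 → 33 bp
  101–116 → 16 bp
Sorted largest to smallest: 43, 33, 24, 16 bp.

43, 33, 24, 16 bp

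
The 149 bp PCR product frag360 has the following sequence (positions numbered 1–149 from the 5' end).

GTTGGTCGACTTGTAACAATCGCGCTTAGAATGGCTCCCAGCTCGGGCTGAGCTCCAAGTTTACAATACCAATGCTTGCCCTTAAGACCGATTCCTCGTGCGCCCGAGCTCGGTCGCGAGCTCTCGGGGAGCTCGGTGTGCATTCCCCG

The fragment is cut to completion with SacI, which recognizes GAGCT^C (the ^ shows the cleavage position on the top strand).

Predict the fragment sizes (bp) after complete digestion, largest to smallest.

56, 54, 16, 12, 11 bp

SacI sites (GAGCTC) start at positions 50, 106, 118, 129.
SacI cuts after base 5 of each site (before the last base), so after positions 54, 110, 122, 133.
Linear molecule, 4 cuts → 5 fragments:
  1–54 → 54 bp
  55–110 → 56 bp
  111–122 → 12 bp
  123–133 → 11 bp
  134–149 → 16 bp
Sorted largest to smallest: 56, 54, 16, 12, 11 bp.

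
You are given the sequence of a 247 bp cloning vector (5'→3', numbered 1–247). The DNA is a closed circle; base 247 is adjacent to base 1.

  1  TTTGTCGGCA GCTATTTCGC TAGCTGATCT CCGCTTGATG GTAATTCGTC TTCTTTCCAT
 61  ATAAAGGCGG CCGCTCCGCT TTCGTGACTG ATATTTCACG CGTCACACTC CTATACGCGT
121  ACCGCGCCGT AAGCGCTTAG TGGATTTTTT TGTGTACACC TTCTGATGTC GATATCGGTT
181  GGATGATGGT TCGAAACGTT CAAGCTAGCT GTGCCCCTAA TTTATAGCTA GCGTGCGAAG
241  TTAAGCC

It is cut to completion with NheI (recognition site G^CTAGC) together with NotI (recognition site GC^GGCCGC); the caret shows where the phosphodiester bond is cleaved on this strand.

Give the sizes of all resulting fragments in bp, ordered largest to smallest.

NheI sites (GCTAGC) start at positions 19, 204, 227.
NheI cuts after the first base of each site, so after positions 19, 204, 227.
The NotI site (GCGGCCGC) starts at position 67.
NotI cuts after base 2 of each site, so after position 68.
Combined cut positions: 19, 68, 204, 227.
Circular molecule, 4 cuts → 4 fragments:
  20–68 → 49 bp
  69–204 → 136 bp
  205–227 → 23 bp
  228–247 then 1–19 → 20 + 19 = 39 bp
Sorted largest to smallest: 136, 49, 39, 23 bp.

136, 49, 39, 23 bp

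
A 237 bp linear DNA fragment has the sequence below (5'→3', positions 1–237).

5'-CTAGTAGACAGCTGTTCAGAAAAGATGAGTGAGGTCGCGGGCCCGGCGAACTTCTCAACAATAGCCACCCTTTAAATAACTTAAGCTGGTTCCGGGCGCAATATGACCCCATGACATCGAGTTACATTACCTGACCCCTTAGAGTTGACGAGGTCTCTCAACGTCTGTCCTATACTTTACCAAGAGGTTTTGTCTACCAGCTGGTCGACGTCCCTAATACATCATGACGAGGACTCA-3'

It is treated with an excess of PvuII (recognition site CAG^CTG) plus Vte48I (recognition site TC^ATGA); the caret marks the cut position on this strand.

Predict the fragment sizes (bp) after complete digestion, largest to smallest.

189, 23, 14, 11 bp

PvuII sites (CAGCTG) start at positions 9, 198.
PvuII cuts after base 3 of each site, so after positions 11, 200.
The Vte48I site (TCATGA) starts at position 222.
Vte48I cuts after base 2 of each site, so after position 223.
Combined cut positions: 11, 200, 223.
Linear molecule, 3 cuts → 4 fragments:
  1–11 → 11 bp
  12–200 → 189 bp
  201–223 → 23 bp
  224–237 → 14 bp
Sorted largest to smallest: 189, 23, 14, 11 bp.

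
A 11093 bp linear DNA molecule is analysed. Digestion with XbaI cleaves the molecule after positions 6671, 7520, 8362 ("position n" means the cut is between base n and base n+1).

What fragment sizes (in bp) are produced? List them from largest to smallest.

6671, 2731, 849, 842 bp

Linear molecule, 3 cuts → 4 fragments:
  6671 − 0 = 6671 bp
  7520 − 6671 = 849 bp
  8362 − 7520 = 842 bp
  11093 − 8362 = 2731 bp
Sorted largest to smallest: 6671, 2731, 849, 842 bp.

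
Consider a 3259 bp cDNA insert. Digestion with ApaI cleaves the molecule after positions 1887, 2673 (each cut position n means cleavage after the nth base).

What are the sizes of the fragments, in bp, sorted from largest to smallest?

1887, 786, 586 bp

Linear molecule, 2 cuts → 3 fragments:
  1887 − 0 = 1887 bp
  2673 − 1887 = 786 bp
  3259 − 2673 = 586 bp
Sorted largest to smallest: 1887, 786, 586 bp.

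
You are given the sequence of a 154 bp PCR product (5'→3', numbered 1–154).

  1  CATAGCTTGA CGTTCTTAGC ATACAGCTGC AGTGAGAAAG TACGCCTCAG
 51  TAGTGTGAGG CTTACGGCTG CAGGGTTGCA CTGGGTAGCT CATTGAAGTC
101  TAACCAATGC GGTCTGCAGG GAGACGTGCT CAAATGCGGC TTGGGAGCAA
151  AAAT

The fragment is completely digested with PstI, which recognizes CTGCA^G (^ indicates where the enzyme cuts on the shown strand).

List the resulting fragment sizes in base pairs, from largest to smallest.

PstI sites (CTGCAG) start at positions 27, 68, 114.
PstI cuts after base 5 of each site (before the last base), so after positions 31, 72, 118.
Linear molecule, 3 cuts → 4 fragments:
  1–31 → 31 bp
  32–72 → 41 bp
  73–118 → 46 bp
  119–154 → 36 bp
Sorted largest to smallest: 46, 41, 36, 31 bp.

46, 41, 36, 31 bp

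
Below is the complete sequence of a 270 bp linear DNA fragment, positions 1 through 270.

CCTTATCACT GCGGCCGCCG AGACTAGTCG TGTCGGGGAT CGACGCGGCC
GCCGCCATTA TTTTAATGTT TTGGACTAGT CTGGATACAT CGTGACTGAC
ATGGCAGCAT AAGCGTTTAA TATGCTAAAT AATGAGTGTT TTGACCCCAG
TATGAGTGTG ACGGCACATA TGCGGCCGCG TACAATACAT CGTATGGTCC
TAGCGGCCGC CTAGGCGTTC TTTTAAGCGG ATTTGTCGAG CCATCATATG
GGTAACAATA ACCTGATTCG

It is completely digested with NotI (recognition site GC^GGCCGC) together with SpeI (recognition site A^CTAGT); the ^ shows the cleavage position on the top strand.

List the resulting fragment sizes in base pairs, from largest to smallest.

98, 66, 31, 29, 23, 12, 11 bp

NotI sites (GCGGCCGC) start at positions 11, 45, 172, 203.
NotI cuts after base 2 of each site, so after positions 12, 46, 173, 204.
SpeI sites (ACTAGT) start at positions 23, 75.
SpeI cuts after the first base of each site, so after positions 23, 75.
Combined cut positions: 12, 23, 46, 75, 173, 204.
Linear molecule, 6 cuts → 7 fragments:
  1–12 → 12 bp
  13–23 → 11 bp
  24–46 → 23 bp
  47–75 → 29 bp
  76–173 → 98 bp
  174–204 → 31 bp
  205–270 → 66 bp
Sorted largest to smallest: 98, 66, 31, 29, 23, 12, 11 bp.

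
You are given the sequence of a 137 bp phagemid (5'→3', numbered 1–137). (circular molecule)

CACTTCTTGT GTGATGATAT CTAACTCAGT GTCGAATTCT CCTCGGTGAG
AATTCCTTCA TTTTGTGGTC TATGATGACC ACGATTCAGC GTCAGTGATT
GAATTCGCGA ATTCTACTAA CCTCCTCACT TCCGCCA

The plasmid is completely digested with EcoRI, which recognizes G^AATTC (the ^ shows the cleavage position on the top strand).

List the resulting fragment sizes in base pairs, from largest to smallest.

EcoRI sites (GAATTC) start at positions 34, 50, 101, 109.
EcoRI cuts after the first base of each site, so after positions 34, 50, 101, 109.
Circular molecule, 4 cuts → 4 fragments:
  35–50 → 16 bp
  51–101 → 51 bp
  102–109 → 8 bp
  110–137 then 1–34 → 28 + 34 = 62 bp
Sorted largest to smallest: 62, 51, 16, 8 bp.

62, 51, 16, 8 bp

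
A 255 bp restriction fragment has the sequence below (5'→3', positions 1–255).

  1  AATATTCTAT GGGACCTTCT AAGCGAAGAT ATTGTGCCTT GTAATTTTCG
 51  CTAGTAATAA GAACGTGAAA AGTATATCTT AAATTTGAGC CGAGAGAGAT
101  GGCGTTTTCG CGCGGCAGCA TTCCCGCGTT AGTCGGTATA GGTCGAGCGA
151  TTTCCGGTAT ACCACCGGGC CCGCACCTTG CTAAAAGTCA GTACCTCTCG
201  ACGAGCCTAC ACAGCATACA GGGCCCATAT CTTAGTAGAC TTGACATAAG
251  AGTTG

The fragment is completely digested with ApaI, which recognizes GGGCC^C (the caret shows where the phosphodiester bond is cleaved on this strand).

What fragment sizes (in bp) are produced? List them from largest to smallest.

ApaI sites (GGGCCC) start at positions 167, 221.
ApaI cuts after base 5 of each site (before the last base), so after positions 171, 225.
Linear molecule, 2 cuts → 3 fragments:
  1–171 → 171 bp
  172–225 → 54 bp
  226–255 → 30 bp
Sorted largest to smallest: 171, 54, 30 bp.

171, 54, 30 bp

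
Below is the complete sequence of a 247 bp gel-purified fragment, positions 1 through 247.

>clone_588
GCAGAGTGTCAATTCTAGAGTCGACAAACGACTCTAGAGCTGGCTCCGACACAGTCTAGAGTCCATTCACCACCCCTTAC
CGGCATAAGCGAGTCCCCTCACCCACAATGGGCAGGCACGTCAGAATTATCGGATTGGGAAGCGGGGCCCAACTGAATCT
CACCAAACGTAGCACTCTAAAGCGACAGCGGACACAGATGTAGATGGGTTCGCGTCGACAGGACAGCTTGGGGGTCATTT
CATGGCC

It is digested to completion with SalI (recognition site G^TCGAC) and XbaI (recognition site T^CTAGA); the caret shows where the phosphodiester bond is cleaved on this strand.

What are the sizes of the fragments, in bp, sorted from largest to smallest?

SalI sites (GTCGAC) start at positions 20, 214.
SalI cuts after the first base of each site, so after positions 20, 214.
XbaI sites (TCTAGA) start at positions 14, 33, 55.
XbaI cuts after the first base of each site, so after positions 14, 33, 55.
Combined cut positions: 14, 20, 33, 55, 214.
Linear molecule, 5 cuts → 6 fragments:
  1–14 → 14 bp
  15–20 → 6 bp
  21–33 → 13 bp
  34–55 → 22 bp
  56–214 → 159 bp
  215–247 → 33 bp
Sorted largest to smallest: 159, 33, 22, 14, 13, 6 bp.

159, 33, 22, 14, 13, 6 bp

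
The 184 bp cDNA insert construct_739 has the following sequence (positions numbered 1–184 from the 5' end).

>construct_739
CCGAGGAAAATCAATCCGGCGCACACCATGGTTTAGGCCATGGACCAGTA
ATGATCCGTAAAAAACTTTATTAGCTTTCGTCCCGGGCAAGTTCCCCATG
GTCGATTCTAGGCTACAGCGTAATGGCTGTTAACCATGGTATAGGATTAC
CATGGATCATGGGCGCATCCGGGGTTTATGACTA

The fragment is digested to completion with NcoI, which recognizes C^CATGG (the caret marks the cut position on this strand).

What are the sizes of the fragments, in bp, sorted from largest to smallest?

58, 38, 34, 26, 16, 12 bp

NcoI sites (CCATGG) start at positions 26, 38, 96, 134, 150.
NcoI cuts after the first base of each site, so after positions 26, 38, 96, 134, 150.
Linear molecule, 5 cuts → 6 fragments:
  1–26 → 26 bp
  27–38 → 12 bp
  39–96 → 58 bp
  97–134 → 38 bp
  135–150 → 16 bp
  151–184 → 34 bp
Sorted largest to smallest: 58, 38, 34, 26, 16, 12 bp.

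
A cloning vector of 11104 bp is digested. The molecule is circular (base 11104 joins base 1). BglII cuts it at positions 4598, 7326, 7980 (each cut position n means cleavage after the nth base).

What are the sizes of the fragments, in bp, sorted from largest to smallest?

7722, 2728, 654 bp

Circular molecule, 3 cuts → 3 fragments:
  7326 − 4598 = 2728 bp
  7980 − 7326 = 654 bp
  wrap: 11104 − 7980 + 4598 = 7722 bp
Sorted largest to smallest: 7722, 2728, 654 bp.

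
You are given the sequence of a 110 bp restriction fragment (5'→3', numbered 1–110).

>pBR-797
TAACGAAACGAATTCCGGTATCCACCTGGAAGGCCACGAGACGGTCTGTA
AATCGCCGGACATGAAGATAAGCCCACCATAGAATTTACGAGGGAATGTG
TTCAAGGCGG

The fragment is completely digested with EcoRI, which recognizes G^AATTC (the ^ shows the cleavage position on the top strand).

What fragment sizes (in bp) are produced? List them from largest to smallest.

100, 10 bp

The EcoRI site (GAATTC) starts at position 10.
EcoRI cuts after the first base of each site, so after position 10.
Linear molecule, 1 cut → 2 fragments:
  1–10 → 10 bp
  11–110 → 100 bp
Sorted largest to smallest: 100, 10 bp.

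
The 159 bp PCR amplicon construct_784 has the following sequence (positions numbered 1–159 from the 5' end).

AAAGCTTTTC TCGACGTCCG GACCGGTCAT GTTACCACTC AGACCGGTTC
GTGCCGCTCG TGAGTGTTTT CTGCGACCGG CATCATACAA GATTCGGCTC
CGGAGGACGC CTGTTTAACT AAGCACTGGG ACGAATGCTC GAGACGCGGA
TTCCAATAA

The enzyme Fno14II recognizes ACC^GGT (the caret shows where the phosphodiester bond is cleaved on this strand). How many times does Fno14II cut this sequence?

ACCGGT occurs starting at positions 22, 43.
Fno14II cuts at 2 sites.

2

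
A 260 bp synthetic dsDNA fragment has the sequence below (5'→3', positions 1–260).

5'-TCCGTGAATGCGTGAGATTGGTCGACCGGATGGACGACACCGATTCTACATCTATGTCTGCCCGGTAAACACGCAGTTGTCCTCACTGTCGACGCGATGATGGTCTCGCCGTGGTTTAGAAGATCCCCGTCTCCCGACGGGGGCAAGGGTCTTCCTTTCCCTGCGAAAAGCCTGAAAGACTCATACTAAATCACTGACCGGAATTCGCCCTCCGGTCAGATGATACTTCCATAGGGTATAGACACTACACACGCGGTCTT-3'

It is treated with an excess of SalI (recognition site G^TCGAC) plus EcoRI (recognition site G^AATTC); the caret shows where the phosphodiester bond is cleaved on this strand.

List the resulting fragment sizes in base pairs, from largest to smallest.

SalI sites (GTCGAC) start at positions 21, 88.
SalI cuts after the first base of each site, so after positions 21, 88.
The EcoRI site (GAATTC) starts at position 201.
EcoRI cuts after the first base of each site, so after position 201.
Combined cut positions: 21, 88, 201.
Linear molecule, 3 cuts → 4 fragments:
  1–21 → 21 bp
  22–88 → 67 bp
  89–201 → 113 bp
  202–260 → 59 bp
Sorted largest to smallest: 113, 67, 59, 21 bp.

113, 67, 59, 21 bp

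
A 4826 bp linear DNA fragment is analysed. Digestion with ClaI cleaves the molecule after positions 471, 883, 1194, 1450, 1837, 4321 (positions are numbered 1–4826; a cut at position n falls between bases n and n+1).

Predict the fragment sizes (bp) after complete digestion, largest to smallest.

2484, 505, 471, 412, 387, 311, 256 bp

Linear molecule, 6 cuts → 7 fragments:
  471 − 0 = 471 bp
  883 − 471 = 412 bp
  1194 − 883 = 311 bp
  1450 − 1194 = 256 bp
  1837 − 1450 = 387 bp
  4321 − 1837 = 2484 bp
  4826 − 4321 = 505 bp
Sorted largest to smallest: 2484, 505, 471, 412, 387, 311, 256 bp.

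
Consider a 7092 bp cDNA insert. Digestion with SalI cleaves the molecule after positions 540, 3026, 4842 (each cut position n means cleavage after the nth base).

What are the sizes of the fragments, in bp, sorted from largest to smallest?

2486, 2250, 1816, 540 bp

Linear molecule, 3 cuts → 4 fragments:
  540 − 0 = 540 bp
  3026 − 540 = 2486 bp
  4842 − 3026 = 1816 bp
  7092 − 4842 = 2250 bp
Sorted largest to smallest: 2486, 2250, 1816, 540 bp.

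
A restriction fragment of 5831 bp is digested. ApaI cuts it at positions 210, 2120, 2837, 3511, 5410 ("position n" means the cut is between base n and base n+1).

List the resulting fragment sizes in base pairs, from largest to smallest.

Linear molecule, 5 cuts → 6 fragments:
  210 − 0 = 210 bp
  2120 − 210 = 1910 bp
  2837 − 2120 = 717 bp
  3511 − 2837 = 674 bp
  5410 − 3511 = 1899 bp
  5831 − 5410 = 421 bp
Sorted largest to smallest: 1910, 1899, 717, 674, 421, 210 bp.

1910, 1899, 717, 674, 421, 210 bp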